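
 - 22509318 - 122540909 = -145050227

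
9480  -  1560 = 7920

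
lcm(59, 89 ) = 5251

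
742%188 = 178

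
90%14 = 6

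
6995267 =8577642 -1582375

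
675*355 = 239625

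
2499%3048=2499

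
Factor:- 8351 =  - 7^1 * 1193^1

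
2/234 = 1/117 = 0.01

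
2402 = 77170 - 74768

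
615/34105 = 123/6821  =  0.02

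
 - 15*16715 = -250725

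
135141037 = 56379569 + 78761468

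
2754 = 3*918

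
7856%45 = 26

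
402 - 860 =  - 458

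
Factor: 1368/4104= 3^(-1)= 1/3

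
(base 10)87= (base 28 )33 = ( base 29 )30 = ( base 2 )1010111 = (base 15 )5c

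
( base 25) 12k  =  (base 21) 1c2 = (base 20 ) 1ef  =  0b1010110111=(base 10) 695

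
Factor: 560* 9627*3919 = 2^4 * 3^1*5^1*7^1*3209^1*3919^1 = 21127799280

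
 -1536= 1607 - 3143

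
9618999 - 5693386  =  3925613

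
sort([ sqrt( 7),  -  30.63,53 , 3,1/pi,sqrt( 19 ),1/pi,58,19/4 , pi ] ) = [ -30.63,1/pi,1/pi,  sqrt(7),3,pi,sqrt(19 ), 19/4,  53, 58] 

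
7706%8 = 2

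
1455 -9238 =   -  7783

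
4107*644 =2644908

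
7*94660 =662620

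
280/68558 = 20/4897 = 0.00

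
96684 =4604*21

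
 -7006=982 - 7988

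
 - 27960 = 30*( - 932 ) 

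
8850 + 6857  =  15707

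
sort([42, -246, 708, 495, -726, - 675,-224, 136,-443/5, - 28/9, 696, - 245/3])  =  [ - 726, - 675, - 246, - 224, - 443/5, - 245/3, - 28/9, 42,  136, 495 , 696, 708]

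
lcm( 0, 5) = 0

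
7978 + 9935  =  17913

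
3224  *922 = 2972528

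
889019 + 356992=1246011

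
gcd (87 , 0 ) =87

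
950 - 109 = 841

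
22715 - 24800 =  - 2085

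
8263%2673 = 244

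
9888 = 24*412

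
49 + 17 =66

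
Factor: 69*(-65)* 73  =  -327405 = -3^1 * 5^1 *13^1  *23^1*73^1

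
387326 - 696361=-309035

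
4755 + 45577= 50332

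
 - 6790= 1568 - 8358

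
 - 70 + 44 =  - 26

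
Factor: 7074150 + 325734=7399884 = 2^2*3^1 * 283^1* 2179^1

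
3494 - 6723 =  - 3229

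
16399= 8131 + 8268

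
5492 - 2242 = 3250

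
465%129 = 78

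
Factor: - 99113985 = -3^2 * 5^1*2202533^1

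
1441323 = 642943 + 798380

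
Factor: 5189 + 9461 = 2^1* 5^2*293^1 = 14650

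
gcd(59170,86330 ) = 970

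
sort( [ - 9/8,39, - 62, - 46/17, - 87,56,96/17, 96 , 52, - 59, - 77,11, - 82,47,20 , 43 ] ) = [ - 87, - 82,- 77, -62,  -  59,  -  46/17, - 9/8,96/17,  11,20, 39, 43,47,  52,56,96]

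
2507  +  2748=5255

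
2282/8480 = 1141/4240 = 0.27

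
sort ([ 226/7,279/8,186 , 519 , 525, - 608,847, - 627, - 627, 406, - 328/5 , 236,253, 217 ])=[ - 627, - 627,-608, - 328/5, 226/7, 279/8, 186, 217, 236,253, 406, 519, 525, 847]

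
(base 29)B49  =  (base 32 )950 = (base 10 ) 9376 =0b10010010100000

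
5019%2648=2371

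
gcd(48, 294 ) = 6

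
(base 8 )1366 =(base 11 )62A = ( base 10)758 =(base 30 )P8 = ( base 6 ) 3302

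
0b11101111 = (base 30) 7T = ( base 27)8N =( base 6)1035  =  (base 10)239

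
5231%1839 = 1553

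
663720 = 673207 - 9487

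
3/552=1/184 = 0.01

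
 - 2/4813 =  - 1+4811/4813 = - 0.00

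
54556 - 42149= 12407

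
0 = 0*60789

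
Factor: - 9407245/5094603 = -3^( - 3)*5^1*19^(-1 )*41^1*109^1*421^1*9931^(-1 ) 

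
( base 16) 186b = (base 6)44535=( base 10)6251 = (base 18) 1155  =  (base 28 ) 7R7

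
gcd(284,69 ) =1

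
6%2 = 0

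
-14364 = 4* (- 3591)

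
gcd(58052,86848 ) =92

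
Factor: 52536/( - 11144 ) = -3^1*7^ ( - 1 )*  11^1 = - 33/7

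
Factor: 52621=101^1*521^1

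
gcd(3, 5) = 1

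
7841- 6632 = 1209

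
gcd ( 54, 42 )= 6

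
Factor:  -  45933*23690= - 2^1*3^1 * 5^1*23^1*61^1* 103^1*251^1= - 1088152770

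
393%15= 3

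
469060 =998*470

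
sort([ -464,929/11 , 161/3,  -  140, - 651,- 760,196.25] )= [ - 760, - 651,-464, - 140,161/3, 929/11,196.25]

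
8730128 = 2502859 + 6227269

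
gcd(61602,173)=1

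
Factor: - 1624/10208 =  - 2^( -2 )*7^1*11^(- 1 ) = -7/44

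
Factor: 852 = 2^2*3^1*71^1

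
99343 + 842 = 100185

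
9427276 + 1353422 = 10780698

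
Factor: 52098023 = 52098023^1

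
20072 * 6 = 120432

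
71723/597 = 120 + 83/597 = 120.14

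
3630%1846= 1784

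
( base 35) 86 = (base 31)97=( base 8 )436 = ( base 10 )286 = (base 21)DD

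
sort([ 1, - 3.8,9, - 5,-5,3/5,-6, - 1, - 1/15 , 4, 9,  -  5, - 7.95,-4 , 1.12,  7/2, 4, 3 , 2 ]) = [ - 7.95, - 6, - 5, -5,- 5,-4, - 3.8, - 1,-1/15, 3/5, 1,1.12 , 2, 3, 7/2, 4, 4, 9,9]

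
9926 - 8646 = 1280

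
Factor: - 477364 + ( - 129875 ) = -607239 = -3^2*109^1*619^1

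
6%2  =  0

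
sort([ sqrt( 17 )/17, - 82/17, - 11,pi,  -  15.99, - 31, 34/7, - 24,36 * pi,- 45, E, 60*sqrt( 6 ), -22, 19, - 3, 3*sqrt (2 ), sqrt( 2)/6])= [ - 45, - 31, - 24, - 22,- 15.99,-11, -82/17, - 3, sqrt( 2 )/6, sqrt( 17)/17,E,pi,  3*sqrt(2),34/7,19, 36 * pi, 60*sqrt( 6) ] 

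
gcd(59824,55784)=8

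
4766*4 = 19064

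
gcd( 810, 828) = 18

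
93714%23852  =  22158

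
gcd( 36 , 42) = 6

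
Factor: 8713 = 8713^1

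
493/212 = 2 + 69/212 =2.33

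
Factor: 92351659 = 43^1*223^1*9631^1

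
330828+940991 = 1271819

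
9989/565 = 17 + 384/565 = 17.68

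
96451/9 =10716 + 7/9 = 10716.78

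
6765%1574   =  469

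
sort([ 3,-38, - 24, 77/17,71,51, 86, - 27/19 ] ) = [ - 38, - 24, -27/19,3, 77/17,51,71, 86]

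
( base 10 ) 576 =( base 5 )4301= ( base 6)2400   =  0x240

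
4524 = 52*87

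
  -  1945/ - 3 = 648+1/3 = 648.33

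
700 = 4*175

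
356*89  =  31684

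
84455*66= 5574030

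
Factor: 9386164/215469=2^2*3^ (-2 )*67^1*89^(  -  1)*269^(  -  1)*35023^1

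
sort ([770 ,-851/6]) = [ -851/6,  770]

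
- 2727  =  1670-4397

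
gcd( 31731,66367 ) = 7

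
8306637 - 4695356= 3611281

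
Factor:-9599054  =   - 2^1 * 179^1*26813^1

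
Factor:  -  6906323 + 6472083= -434240 = - 2^6 * 5^1*23^1*59^1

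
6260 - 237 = 6023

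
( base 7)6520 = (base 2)100100001101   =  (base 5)33232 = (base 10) 2317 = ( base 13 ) 1093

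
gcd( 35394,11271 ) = 51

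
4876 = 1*4876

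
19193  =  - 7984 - -27177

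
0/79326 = 0 = 0.00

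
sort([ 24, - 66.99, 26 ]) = [  -  66.99, 24 , 26]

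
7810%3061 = 1688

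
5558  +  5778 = 11336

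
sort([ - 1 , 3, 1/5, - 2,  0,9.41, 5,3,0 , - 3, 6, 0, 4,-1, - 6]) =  [-6 ,  -  3, - 2, - 1, - 1,0,0,0,  1/5, 3,3,4, 5,  6,9.41 ]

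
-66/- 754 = 33/377 = 0.09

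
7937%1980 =17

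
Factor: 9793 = 7^1*1399^1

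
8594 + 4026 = 12620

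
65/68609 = 65/68609 = 0.00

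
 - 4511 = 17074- 21585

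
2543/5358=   2543/5358 = 0.47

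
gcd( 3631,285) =1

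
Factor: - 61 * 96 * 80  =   - 2^9*3^1* 5^1*61^1 = -468480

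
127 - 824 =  - 697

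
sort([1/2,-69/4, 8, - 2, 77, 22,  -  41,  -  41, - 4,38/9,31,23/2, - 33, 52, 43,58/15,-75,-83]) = [ - 83, -75, - 41 ,-41, - 33,-69/4,-4,- 2,1/2,58/15  ,  38/9, 8,23/2, 22,31,43, 52,77] 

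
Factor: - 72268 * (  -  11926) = 2^3*7^1*29^1 * 67^1 *89^2 = 861868168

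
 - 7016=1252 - 8268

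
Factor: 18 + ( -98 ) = -2^4*5^1 = - 80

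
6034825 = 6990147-955322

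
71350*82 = 5850700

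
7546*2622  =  19785612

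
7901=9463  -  1562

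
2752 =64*43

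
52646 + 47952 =100598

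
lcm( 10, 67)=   670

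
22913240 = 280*81833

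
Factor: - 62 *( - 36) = 2^3*3^2*31^1  =  2232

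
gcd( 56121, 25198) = 1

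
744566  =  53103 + 691463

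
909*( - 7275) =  - 6612975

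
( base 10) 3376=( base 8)6460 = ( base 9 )4561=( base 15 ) 1001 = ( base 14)1332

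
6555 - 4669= 1886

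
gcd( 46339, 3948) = 1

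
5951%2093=1765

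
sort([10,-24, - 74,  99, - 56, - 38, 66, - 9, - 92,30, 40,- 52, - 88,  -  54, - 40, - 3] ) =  [ - 92 ,-88 , - 74, - 56,  -  54,  -  52, - 40, - 38, - 24, - 9, - 3,10,30, 40 , 66,  99]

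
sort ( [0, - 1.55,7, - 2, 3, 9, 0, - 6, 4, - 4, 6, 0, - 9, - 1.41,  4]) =[ - 9, - 6, - 4, - 2, - 1.55,- 1.41, 0, 0,0 , 3, 4,  4, 6, 7, 9]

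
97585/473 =206+147/473 =206.31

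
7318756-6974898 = 343858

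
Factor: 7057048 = 2^3 * 677^1 *1303^1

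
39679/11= 39679/11=3607.18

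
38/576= 19/288 = 0.07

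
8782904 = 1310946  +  7471958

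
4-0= 4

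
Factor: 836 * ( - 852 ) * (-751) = 534916272=2^4*3^1 * 11^1 * 19^1*71^1*751^1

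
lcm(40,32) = 160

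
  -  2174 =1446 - 3620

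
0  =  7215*0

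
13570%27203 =13570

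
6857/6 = 6857/6 = 1142.83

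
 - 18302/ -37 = 494 + 24/37 = 494.65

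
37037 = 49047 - 12010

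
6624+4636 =11260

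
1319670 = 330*3999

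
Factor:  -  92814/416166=-31/139 = - 31^1*139^ ( - 1)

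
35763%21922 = 13841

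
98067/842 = 116 + 395/842 = 116.47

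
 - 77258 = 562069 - 639327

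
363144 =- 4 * ( - 90786)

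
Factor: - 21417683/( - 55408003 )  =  3059669/7915429 = 31^1*229^1*431^1  *  739^ (-1 )*10711^( - 1 )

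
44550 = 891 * 50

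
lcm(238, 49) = 1666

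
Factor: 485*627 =3^1 * 5^1*11^1*19^1*97^1 = 304095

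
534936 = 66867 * 8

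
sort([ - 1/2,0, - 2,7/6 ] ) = [ - 2,-1/2, 0,7/6] 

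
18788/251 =74 + 214/251 = 74.85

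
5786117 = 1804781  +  3981336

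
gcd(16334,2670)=2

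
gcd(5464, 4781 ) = 683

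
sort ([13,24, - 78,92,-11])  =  [ - 78,-11,13,24,92]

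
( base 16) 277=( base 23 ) 14a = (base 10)631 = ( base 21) 191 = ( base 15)2c1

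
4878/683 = 7 + 97/683=   7.14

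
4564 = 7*652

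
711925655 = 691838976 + 20086679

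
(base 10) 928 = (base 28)154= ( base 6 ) 4144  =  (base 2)1110100000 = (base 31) tt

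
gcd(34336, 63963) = 1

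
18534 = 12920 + 5614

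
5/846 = 5/846 = 0.01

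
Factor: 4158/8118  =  21/41 = 3^1*7^1*41^( - 1)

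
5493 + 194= 5687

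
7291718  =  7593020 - 301302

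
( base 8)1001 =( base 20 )15d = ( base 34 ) f3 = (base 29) HK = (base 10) 513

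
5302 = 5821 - 519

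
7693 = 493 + 7200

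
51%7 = 2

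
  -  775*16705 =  - 12946375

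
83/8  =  10 + 3/8 = 10.38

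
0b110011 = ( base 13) 3c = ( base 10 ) 51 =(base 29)1M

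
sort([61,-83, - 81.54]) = [ - 83, - 81.54,61] 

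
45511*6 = 273066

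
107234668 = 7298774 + 99935894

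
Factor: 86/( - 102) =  - 43/51 = - 3^(-1)*17^( - 1 )*43^1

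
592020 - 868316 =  - 276296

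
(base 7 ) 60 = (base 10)42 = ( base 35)17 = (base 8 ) 52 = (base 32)1a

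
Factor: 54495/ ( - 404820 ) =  - 7/52  =  -  2^( -2 )*7^1*13^( - 1)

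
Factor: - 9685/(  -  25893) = 3^( - 3 ) * 5^1*7^( - 1 ) *13^1*137^( - 1)*149^1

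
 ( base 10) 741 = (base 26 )12D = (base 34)LR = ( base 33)MF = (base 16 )2E5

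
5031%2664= 2367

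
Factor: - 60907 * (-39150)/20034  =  5^2*7^1 * 11^1*29^1 * 53^(-1 ) * 113^1 = 6308225/53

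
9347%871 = 637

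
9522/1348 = 4761/674 = 7.06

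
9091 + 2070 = 11161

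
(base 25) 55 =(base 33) 3V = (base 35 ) 3P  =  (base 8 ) 202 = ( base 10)130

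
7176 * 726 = 5209776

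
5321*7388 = 39311548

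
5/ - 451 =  - 5/451=- 0.01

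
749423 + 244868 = 994291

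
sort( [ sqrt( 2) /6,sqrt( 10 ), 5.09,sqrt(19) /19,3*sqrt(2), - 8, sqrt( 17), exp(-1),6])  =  [ - 8 , sqrt( 19 )/19,sqrt ( 2)/6,exp( - 1),sqrt( 10), sqrt( 17), 3*sqrt( 2 ),5.09 , 6 ] 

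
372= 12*31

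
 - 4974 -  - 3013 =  - 1961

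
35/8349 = 35/8349 = 0.00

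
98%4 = 2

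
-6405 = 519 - 6924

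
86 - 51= 35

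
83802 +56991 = 140793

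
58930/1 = 58930=58930.00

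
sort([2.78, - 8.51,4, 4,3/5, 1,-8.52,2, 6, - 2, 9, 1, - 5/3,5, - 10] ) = [ - 10, - 8.52,-8.51, - 2, - 5/3, 3/5,1,1 , 2 , 2.78, 4, 4, 5,6,9 ]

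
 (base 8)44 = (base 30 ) 16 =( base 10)36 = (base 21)1F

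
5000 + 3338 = 8338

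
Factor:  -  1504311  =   - 3^1*73^1*6869^1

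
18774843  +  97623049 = 116397892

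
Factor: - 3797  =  -3797^1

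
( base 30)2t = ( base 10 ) 89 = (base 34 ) 2L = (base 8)131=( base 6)225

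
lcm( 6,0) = 0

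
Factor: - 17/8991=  - 3^( - 5)*17^1 * 37^( - 1 )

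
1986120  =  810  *2452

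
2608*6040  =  15752320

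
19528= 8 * 2441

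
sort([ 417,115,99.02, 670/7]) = [670/7,  99.02, 115,417]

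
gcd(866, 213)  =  1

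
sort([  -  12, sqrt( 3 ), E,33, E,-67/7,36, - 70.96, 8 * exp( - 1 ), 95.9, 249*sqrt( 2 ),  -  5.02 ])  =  [  -  70.96,- 12,- 67/7, - 5.02,sqrt( 3), E,E,8 * exp( - 1 ),  33, 36, 95.9,249 * sqrt(2 )]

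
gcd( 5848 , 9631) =1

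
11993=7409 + 4584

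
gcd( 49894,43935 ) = 101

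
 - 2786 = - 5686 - - 2900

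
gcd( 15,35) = 5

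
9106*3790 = 34511740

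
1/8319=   1/8319 = 0.00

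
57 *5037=287109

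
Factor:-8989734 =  -2^1*3^1*13^1 * 23^1*5011^1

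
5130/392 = 2565/196   =  13.09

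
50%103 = 50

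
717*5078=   3640926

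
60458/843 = 60458/843 = 71.72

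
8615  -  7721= 894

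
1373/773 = 1 + 600/773 = 1.78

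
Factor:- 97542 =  - 2^1*3^2*5419^1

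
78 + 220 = 298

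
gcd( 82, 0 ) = 82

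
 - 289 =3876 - 4165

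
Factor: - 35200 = -2^7*5^2*11^1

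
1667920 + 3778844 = 5446764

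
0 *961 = 0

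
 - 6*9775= - 58650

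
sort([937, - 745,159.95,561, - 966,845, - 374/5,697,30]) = [ - 966, - 745, - 374/5,30,159.95, 561, 697, 845,937] 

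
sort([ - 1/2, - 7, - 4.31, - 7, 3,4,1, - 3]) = [ - 7, - 7, - 4.31, - 3, - 1/2,  1, 3, 4 ] 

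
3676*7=25732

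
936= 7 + 929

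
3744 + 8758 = 12502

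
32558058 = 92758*351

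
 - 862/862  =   - 1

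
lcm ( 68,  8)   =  136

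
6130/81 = 75+55/81 = 75.68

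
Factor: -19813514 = -2^1 * 7^1 * 73^1*19387^1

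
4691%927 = 56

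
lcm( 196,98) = 196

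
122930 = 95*1294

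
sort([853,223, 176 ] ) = [ 176,223, 853]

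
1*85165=85165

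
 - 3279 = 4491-7770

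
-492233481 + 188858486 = -303374995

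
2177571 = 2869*759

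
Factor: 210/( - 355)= - 2^1*3^1*7^1*71^( - 1) = - 42/71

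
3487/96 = 36+ 31/96  =  36.32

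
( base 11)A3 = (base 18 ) 65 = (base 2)1110001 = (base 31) 3K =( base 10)113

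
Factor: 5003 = 5003^1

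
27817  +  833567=861384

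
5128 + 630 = 5758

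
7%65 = 7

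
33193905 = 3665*9057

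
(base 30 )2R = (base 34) 2J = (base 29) 30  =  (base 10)87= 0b1010111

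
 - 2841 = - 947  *3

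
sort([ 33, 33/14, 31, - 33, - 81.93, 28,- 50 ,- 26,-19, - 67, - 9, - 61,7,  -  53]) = [-81.93, - 67, - 61, - 53,  -  50, - 33, - 26,  -  19,  -  9,33/14,7,28,31, 33]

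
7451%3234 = 983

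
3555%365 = 270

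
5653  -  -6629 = 12282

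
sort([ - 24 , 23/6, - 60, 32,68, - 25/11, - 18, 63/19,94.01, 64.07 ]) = [ - 60, - 24,-18 , - 25/11, 63/19,23/6, 32, 64.07, 68, 94.01 ]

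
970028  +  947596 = 1917624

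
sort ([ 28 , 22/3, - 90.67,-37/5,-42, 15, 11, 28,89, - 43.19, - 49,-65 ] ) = [ - 90.67,- 65, - 49, - 43.19, - 42 ,-37/5, 22/3, 11, 15, 28,28,89] 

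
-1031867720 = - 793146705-238721015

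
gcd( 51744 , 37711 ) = 1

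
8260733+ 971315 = 9232048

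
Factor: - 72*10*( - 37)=2^4*3^2*5^1*37^1  =  26640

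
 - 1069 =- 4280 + 3211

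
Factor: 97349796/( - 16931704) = -785079/136546 = - 2^( - 1)*3^3*67^( - 1)*1019^( - 1 ) * 29077^1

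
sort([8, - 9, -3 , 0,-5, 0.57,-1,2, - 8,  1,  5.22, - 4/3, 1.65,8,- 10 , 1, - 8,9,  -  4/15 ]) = [ -10, - 9,  -  8 ,-8, - 5, - 3, - 4/3, - 1,  -  4/15,0, 0.57, 1, 1, 1.65, 2, 5.22, 8,8 , 9] 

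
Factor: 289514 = 2^1*144757^1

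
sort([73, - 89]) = [-89,73]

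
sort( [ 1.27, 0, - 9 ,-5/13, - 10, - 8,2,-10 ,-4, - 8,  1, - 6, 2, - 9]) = [ - 10, - 10, - 9, -9, - 8 ,-8, - 6,  -  4, - 5/13, 0,1,1.27,2, 2]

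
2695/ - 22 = -123+1/2 = - 122.50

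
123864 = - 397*( - 312 ) 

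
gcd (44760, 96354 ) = 6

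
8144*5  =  40720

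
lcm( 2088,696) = 2088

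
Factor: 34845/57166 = 345/566 = 2^( - 1 )*3^1*5^1 * 23^1 * 283^(  -  1) 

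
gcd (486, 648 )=162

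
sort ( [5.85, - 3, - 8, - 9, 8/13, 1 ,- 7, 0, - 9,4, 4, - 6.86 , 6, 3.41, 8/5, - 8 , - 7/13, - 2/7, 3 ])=[ - 9, - 9 , - 8,-8, - 7, - 6.86 , - 3 , - 7/13,-2/7, 0, 8/13, 1 , 8/5, 3, 3.41,4,4, 5.85,  6 ] 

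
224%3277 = 224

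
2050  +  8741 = 10791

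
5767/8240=5767/8240 = 0.70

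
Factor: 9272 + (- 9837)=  - 5^1 * 113^1 = - 565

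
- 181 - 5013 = -5194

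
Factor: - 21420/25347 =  - 60/71  =  - 2^2*3^1*5^1*71^( - 1 ) 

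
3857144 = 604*6386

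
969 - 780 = 189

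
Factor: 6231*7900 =2^2*3^1*5^2*31^1*  67^1*79^1 = 49224900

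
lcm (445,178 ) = 890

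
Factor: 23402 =2^1  *  11701^1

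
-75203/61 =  - 1233 + 10/61 = - 1232.84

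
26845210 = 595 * 45118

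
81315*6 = 487890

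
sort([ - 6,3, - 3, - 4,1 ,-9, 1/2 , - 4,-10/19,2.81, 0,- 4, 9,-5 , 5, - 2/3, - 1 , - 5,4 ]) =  [ - 9 , - 6 , - 5, - 5,-4, - 4, - 4, - 3,-1, - 2/3, - 10/19,  0,1/2 , 1, 2.81, 3 , 4,  5, 9 ]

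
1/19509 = 1/19509 = 0.00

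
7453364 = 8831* 844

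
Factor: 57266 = 2^1*11^1 * 19^1*137^1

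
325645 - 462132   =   - 136487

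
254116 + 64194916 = 64449032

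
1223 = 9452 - 8229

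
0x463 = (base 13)685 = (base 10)1123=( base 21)2BA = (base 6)5111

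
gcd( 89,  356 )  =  89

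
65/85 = 13/17 = 0.76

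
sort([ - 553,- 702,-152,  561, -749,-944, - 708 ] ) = [ - 944, - 749, - 708, - 702, -553, - 152, 561] 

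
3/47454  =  1/15818 =0.00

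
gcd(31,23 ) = 1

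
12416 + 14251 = 26667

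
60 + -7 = 53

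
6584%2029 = 497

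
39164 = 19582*2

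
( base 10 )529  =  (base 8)1021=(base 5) 4104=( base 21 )144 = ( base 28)ip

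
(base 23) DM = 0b101000001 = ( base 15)166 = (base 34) 9f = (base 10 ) 321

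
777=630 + 147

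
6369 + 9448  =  15817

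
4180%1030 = 60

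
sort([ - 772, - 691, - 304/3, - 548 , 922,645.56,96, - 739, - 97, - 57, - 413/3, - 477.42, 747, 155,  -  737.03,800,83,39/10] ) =[ - 772,  -  739,-737.03, - 691,-548, - 477.42,-413/3, - 304/3, - 97, - 57 , 39/10,83 , 96 , 155,  645.56,747, 800,922 ] 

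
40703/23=40703/23 = 1769.70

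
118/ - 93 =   -  118/93=-1.27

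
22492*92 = 2069264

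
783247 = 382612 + 400635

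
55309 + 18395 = 73704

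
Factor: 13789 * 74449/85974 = 2^( - 1 )*3^(-1)*7^( - 1 ) * 23^(-1 )*89^(-1)*13789^1 * 74449^1=1026577261/85974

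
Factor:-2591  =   - 2591^1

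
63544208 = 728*87286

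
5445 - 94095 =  - 88650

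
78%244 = 78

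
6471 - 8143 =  - 1672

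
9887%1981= 1963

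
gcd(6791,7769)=1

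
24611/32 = 24611/32 = 769.09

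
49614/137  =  362 + 20/137 = 362.15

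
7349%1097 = 767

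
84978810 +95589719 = 180568529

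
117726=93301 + 24425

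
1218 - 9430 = -8212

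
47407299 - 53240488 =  - 5833189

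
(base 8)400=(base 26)9M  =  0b100000000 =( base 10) 256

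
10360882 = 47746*217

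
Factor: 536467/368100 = 2^( - 2)*3^ ( - 2)*5^(-2)*409^(-1)*536467^1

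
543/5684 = 543/5684 = 0.10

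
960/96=10  =  10.00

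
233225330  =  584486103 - 351260773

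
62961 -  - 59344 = 122305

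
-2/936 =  - 1  +  467/468 = -0.00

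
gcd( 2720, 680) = 680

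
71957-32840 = 39117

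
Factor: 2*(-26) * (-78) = 2^3*3^1*13^2 = 4056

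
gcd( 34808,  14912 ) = 8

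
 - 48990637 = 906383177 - 955373814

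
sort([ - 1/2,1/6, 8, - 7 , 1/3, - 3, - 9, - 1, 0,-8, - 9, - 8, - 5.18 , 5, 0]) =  [-9, - 9,-8 , - 8 , - 7, - 5.18,-3,-1,-1/2,0, 0, 1/6, 1/3, 5,  8] 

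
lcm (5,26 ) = 130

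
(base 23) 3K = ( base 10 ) 89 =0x59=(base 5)324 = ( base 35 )2J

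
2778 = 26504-23726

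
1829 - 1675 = 154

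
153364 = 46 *3334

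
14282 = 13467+815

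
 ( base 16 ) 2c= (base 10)44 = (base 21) 22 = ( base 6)112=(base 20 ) 24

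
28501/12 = 28501/12 = 2375.08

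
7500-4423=3077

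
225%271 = 225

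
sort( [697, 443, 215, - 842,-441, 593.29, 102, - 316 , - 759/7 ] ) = [ - 842, - 441, - 316, - 759/7, 102,  215, 443,593.29, 697 ] 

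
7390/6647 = 1+ 743/6647 = 1.11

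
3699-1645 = 2054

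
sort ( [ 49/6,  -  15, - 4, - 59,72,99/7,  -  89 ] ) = [  -  89, - 59,  -  15 , - 4, 49/6, 99/7, 72 ]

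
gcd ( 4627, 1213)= 1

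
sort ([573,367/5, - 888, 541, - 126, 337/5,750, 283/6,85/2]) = [- 888,  -  126,85/2, 283/6, 337/5,367/5, 541,573, 750]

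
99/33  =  3=3.00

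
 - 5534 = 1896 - 7430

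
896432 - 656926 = 239506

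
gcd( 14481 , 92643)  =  3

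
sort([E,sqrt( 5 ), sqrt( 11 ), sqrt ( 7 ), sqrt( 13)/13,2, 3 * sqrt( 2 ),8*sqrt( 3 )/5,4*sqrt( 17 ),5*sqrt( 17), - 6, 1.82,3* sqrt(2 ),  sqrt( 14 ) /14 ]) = [ - 6, sqrt( 14 )/14, sqrt( 13)/13, 1.82,2,sqrt( 5 ),sqrt( 7),E , 8*sqrt ( 3 ) /5,sqrt( 11 ),3*sqrt(2 ), 3*sqrt( 2 ),4*sqrt( 17 ),5 *sqrt( 17)]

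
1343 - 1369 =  - 26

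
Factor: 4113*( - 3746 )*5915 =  - 91134167670 = -2^1*3^2  *  5^1* 7^1*13^2*457^1*1873^1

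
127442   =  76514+50928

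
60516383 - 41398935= 19117448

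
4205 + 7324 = 11529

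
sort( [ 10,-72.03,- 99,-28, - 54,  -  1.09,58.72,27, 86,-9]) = [- 99 ,  -  72.03, - 54,  -  28, - 9, - 1.09,10, 27, 58.72, 86] 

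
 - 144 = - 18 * 8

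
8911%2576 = 1183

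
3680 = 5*736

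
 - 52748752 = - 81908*644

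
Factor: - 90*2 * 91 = -2^2 * 3^2*5^1*7^1 * 13^1 = - 16380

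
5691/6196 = 5691/6196 = 0.92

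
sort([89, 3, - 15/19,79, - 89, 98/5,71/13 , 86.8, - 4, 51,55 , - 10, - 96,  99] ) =[ - 96, - 89, - 10, - 4, - 15/19,3 , 71/13,98/5, 51,55,79,86.8, 89,99 ]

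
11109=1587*7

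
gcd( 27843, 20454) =3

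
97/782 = 97/782 = 0.12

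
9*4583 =41247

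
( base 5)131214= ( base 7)21054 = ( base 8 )12100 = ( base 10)5184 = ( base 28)6h4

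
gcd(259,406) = 7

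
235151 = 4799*49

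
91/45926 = 91/45926 = 0.00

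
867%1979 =867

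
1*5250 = 5250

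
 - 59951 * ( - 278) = 16666378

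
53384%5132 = 2064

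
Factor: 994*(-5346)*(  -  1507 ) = 2^2*3^5* 7^1 * 11^2* 71^1*137^1=8008083468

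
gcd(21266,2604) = 434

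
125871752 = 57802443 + 68069309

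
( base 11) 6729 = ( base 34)7MO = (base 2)10001010100000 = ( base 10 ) 8864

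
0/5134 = 0 =0.00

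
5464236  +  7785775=13250011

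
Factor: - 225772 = - 2^2 * 56443^1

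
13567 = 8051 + 5516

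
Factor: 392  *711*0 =0^1=   0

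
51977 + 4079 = 56056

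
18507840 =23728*780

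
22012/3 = 7337+1/3  =  7337.33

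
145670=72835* 2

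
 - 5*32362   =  -161810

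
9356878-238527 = 9118351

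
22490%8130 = 6230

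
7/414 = 7/414 = 0.02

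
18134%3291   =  1679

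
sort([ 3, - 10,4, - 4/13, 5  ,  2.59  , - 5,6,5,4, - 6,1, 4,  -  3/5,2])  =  [-10, - 6, - 5, -3/5, - 4/13 , 1,2,2.59,3 , 4,4,4,5, 5,6 ] 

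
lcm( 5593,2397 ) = 16779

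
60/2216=15/554 = 0.03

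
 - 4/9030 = - 2/4515  =  -0.00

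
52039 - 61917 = -9878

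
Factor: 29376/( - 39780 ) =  -48/65 = - 2^4 *3^1*5^(  -  1 ) * 13^( - 1 ) 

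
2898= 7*414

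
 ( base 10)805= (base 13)49c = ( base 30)QP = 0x325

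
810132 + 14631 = 824763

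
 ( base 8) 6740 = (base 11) 273a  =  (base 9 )4776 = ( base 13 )1803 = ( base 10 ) 3552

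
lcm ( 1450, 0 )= 0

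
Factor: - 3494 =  - 2^1 * 1747^1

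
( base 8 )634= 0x19c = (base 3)120021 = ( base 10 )412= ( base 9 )507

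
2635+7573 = 10208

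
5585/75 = 74  +  7/15 = 74.47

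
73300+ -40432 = 32868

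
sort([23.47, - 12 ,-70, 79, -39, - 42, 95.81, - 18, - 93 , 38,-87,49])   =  [-93,  -  87, - 70, - 42 , -39, - 18, - 12,23.47,38,49,79,95.81 ]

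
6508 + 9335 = 15843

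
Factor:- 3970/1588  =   - 5/2 = - 2^( - 1)*5^1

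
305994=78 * 3923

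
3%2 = 1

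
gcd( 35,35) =35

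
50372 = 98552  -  48180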